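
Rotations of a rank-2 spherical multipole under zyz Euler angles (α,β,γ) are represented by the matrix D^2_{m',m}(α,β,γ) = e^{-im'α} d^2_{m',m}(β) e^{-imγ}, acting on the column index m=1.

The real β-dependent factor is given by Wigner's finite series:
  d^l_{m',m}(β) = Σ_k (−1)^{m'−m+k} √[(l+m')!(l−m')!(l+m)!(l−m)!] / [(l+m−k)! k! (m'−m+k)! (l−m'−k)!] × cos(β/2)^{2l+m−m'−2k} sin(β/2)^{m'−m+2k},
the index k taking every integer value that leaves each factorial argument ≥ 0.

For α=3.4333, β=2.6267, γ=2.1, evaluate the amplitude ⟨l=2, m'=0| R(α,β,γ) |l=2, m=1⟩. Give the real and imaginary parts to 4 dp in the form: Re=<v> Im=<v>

Re=0.2650 Im=0.4531

Split into d^2_{0,1}(β=2.6267) × two z-phases.
With c≡cos(β/2)=0.254612 and s≡sin(β/2)=0.967043, N=[2·2·6·1]^{1/2}=4.898979
k: max(0,(1)−(0))=1 … min(2+(1),2−(0))=2
  k=1: (−1)^0·4.8990/(2)·0.2546^3·0.9670^1 = +0.039098
  k=2: (−1)^1·4.8990/(2)·0.2546^1·0.9670^3 = -0.564017
d^2_{0,1}(2.6267) = +0.039098 -0.564017 = -0.524919
D = (+1.000000+0.000000i)·(-0.524919)·(-0.504846-0.863209i) = +0.265003+0.453115i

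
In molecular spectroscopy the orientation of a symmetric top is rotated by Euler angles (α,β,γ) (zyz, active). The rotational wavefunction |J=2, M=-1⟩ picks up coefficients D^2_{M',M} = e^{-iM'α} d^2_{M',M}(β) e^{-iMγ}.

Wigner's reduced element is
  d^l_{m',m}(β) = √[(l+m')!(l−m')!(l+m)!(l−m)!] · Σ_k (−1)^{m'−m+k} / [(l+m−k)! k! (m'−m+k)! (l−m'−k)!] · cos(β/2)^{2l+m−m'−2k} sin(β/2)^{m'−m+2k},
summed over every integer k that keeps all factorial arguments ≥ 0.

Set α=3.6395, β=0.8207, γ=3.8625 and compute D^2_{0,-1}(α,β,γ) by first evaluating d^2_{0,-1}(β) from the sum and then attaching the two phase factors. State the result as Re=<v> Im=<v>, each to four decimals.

First d^2_{0,-1}(β=0.8207), then the phase factors e^{-i(0)α} and e^{-i(-1)γ}:
With c≡cos(β/2)=0.916981 and s≡sin(β/2)=0.398930, N=[2·2·1·6]^{1/2}=4.898979
k: max(0,(-1)−(0))=0 … min(2+(-1),2−(0))=1
  k=0: (−1)^1·4.8990/(2)·0.9170^3·0.3989^1 = -0.753449
  k=1: (−1)^2·4.8990/(2)·0.9170^1·0.3989^3 = +0.142603
d^2_{0,-1}(0.8207) = -0.753449 +0.142603 = -0.610847
Phases: e^{-i·(0)·3.6395}=+1.000000+0.000000i, e^{-i·(-1)·3.8625}=-0.751207-0.660067i ⇒ D=+0.458872+0.403200i

Re=0.4589 Im=0.4032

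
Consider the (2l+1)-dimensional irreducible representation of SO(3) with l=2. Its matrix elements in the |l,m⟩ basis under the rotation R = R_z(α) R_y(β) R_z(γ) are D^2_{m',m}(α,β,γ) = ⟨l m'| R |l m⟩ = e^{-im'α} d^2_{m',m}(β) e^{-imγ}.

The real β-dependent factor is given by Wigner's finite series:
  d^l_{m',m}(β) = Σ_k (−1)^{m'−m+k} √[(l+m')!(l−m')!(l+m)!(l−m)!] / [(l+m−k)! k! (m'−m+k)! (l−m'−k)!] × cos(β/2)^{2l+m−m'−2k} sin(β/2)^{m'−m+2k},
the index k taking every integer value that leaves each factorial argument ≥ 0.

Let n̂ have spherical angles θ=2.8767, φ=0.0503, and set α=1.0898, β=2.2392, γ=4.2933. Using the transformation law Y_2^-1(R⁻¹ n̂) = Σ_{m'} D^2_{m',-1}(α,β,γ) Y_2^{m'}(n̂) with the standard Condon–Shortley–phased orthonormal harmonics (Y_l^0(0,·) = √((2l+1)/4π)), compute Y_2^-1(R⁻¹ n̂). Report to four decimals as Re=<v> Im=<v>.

Re=-0.0372 Im=-0.3844

Need the full column D^2_{m',-1} for m'=−2..2 at α=1.0898, β=2.2392, γ=4.2933.
cos(β/2)=0.436042, sin(β/2)=0.899926
d^2_{-2,-1}: single k=1 term ⇒ +0.149219;  D = +0.146541+0.028139i
d^2_{-1,-1}: k∈[0..1] ⇒ +0.036151 -0.461947 = -0.425797;  D = -0.264651+0.333561i
d^2_{0,-1}: k∈[0..1] ⇒ -0.182755 +0.778440 = +0.595685;  D = -0.242401-0.544134i
d^2_{1,-1}: k∈[0..1] ⇒ +0.461947 -0.655885 = -0.193937;  D = +0.193566+0.011998i
d^2_{2,-1}: single k=0 term ⇒ -0.635593;  D = +0.328363-0.544203i
Y_2^{m'}(θ=2.8767,φ=0.0503) and Σ D·Y over m':
  (+0.1465+0.0281i)·(+0.0263-0.0027i)  (-0.2647+0.3336i)·(-0.1950+0.0098i)  (-0.2424-0.5441i)·(+0.5659+0.0000i)  (+0.1936+0.0120i)·(+0.1950+0.0098i)  (+0.3284-0.5442i)·(+0.0263+0.0027i)
Y_2^-1(R⁻¹ n̂) = -0.037210-0.384441i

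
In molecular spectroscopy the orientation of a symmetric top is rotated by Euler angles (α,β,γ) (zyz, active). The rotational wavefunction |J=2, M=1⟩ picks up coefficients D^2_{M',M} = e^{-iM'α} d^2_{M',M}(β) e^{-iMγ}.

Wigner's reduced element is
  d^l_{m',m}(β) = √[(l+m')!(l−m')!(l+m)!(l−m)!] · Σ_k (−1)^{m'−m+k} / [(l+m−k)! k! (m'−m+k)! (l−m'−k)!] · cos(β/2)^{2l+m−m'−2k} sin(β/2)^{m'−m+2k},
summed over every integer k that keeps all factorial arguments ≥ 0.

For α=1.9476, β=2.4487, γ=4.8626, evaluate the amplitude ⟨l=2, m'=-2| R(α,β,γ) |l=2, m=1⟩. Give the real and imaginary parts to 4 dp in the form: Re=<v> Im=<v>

Split into d^2_{-2,1}(β=2.4487) × two z-phases.
Half-angle: c=0.339557, s=0.940585. N=√(1·24·6·1)=12.000000
Admissible k: 3..3 (factorial args all ≥0)
  k=3: (−1)^0·12.0000/(6)·0.3396^1·0.9406^3 = +0.565116
d^2_{-2,1}(2.4487) = +0.565116
Attach z-rotation phases: D = e^{-i(-2)(1.9476)}·(+0.565116)·e^{-i(1)(4.8626)} = +0.320671-0.465324i

Re=0.3207 Im=-0.4653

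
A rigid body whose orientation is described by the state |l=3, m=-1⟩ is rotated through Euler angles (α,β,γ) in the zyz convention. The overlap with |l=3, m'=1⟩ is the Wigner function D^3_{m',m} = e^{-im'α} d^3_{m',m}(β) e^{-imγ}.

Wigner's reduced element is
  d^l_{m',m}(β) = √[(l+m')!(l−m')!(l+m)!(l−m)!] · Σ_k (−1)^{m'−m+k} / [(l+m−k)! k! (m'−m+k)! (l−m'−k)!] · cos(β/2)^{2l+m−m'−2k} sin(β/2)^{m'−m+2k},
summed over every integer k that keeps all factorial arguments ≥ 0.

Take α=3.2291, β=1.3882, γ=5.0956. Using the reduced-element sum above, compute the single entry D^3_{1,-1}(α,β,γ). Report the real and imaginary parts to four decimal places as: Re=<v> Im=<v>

Split into d^3_{1,-1}(β=1.3882) × two z-phases.
With c≡cos(β/2)=0.768630 and s≡sin(β/2)=0.639694, N=[24·2·2·24]^{1/2}=48.000000
k∈{0,1,2} keeps every argument non-negative
  k=0: (−1)^2·48.0000/(8)·0.7686^4·0.6397^2 = +0.856968
  k=1: (−1)^3·48.0000/(6)·0.7686^2·0.6397^4 = -0.791431
  k=2: (−1)^4·48.0000/(48)·0.7686^0·0.6397^6 = +0.068523
d^3_{1,-1}(1.3882) = +0.856968 -0.791431 +0.068523 = +0.134059
Attach z-rotation phases: D = e^{-i(1)(3.2291)}·(+0.134059)·e^{-i(-1)(5.0956)} = -0.039066+0.128240i

Re=-0.0391 Im=0.1282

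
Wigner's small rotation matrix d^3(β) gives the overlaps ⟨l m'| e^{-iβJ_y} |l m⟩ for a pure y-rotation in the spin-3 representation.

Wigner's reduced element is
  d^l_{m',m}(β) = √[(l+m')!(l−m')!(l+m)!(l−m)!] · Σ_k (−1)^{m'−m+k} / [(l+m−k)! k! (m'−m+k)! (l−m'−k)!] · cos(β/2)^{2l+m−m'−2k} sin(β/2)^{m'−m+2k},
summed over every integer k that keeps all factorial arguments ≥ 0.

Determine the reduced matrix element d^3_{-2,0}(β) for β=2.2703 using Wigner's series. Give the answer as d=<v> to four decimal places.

d^3_{-2,0}(β=2.2703) via Wigner's sum:
With c≡cos(β/2)=0.421996 and s≡sin(β/2)=0.906597, N=[1·120·6·6]^{1/2}=65.726707
k∈{2,3} keeps every argument non-negative
  k=2: (−1)^0·65.7267/(12)·0.4220^4·0.9066^2 = +0.142766
  k=3: (−1)^1·65.7267/(12)·0.4220^2·0.9066^4 = -0.658925
d^3_{-2,0}(2.2703) = +0.142766 -0.658925 = -0.516159

d=-0.5162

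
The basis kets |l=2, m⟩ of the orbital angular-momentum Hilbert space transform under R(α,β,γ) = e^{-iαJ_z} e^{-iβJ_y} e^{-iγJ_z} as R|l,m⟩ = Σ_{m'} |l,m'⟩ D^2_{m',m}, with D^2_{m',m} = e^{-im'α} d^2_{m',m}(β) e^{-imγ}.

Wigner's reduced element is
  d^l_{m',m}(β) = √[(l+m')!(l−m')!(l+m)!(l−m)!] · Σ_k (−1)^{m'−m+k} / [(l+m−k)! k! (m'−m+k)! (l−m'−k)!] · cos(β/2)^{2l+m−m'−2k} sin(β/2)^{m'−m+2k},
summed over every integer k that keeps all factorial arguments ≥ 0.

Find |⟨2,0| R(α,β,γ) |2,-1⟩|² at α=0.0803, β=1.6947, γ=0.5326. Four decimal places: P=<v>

Split into d^2_{0,-1}(β=1.6947) × two z-phases.
c=cos(1.6947/2)=0.661972, s=sin(1.6947/2)=0.749529; N=√[2·2·1·6]=4.898979
k∈{0,1} keeps every argument non-negative
  k=0: (−1)^1·4.8990/(2)·0.6620^3·0.7495^1 = -0.532577
  k=1: (−1)^2·4.8990/(2)·0.6620^1·0.7495^3 = +0.682779
d^2_{0,-1}(1.6947) = -0.532577 +0.682779 = +0.150202
|D^2_{0,-1}|² = |d^2_{0,-1}(β)|² = (+0.150202)² = 0.022561 (the z-rotation phases have unit modulus)

P=0.0226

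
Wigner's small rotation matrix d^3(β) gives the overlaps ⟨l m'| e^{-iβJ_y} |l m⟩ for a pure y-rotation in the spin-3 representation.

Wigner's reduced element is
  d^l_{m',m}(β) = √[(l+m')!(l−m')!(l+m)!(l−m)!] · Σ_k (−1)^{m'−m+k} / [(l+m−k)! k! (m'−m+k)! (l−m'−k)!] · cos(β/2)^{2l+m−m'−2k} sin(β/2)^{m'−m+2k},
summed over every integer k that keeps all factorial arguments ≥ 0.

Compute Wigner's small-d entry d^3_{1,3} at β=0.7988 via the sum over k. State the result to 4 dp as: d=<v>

d=0.4219

d^3_{1,3}(β=0.7988) via Wigner's sum:
With c≡cos(β/2)=0.921294 and s≡sin(β/2)=0.388866, N=[24·2·720·1]^{1/2}=185.903201
Admissible k: 2..2 (factorial args all ≥0)
  k=2: (−1)^0·185.9032/(48)·0.9213^4·0.3889^2 = +0.421928
d^3_{1,3}(0.7988) = +0.421928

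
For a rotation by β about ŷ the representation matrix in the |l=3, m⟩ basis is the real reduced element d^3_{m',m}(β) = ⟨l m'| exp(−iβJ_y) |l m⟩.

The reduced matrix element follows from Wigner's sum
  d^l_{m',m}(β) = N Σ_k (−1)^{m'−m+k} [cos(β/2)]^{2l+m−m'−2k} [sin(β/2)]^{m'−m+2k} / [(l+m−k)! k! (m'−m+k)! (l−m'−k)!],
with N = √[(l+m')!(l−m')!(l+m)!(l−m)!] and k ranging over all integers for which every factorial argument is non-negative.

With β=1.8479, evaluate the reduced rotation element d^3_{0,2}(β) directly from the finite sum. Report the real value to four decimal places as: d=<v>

d=-0.3466

d^3_{0,2}(β=1.8479) via Wigner's sum:
c=cos(1.8479/2)=0.602673, s=sin(1.8479/2)=0.797988; N=√[6·6·120·1]=65.726707
k∈{2,3} keeps every argument non-negative
  k=2: (−1)^0·65.7267/(12)·0.6027^4·0.7980^2 = +0.460130
  k=3: (−1)^1·65.7267/(12)·0.6027^2·0.7980^4 = -0.806696
d^3_{0,2}(1.8479) = +0.460130 -0.806696 = -0.346567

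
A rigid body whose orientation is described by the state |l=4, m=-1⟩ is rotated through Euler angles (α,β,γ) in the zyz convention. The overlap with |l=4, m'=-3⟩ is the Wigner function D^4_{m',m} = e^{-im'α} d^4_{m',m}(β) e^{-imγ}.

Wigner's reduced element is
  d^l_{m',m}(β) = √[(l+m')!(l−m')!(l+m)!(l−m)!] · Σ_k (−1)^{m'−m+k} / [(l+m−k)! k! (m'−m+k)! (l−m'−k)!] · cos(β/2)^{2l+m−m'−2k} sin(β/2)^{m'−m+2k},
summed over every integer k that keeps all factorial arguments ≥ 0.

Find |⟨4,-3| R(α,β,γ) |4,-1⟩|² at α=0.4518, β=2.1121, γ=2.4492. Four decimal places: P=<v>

P=0.1299

D^4_{-3,-1}(0.4518,2.1121,2.4492) = e^{-i·-3·0.4518}·d^4_{-3,-1}(2.1121)·e^{-i·-1·2.4492}. Compute d first:
Half-angle: c=0.492314, s=0.870418. N=√(1·5040·6·120)=1904.940944
Admissible k: 2..3 (factorial args all ≥0)
  k=2: (−1)^0·1904.9409/(240)·0.4923^6·0.8704^2 = +0.085621
  k=3: (−1)^1·1904.9409/(144)·0.4923^4·0.8704^4 = -0.446066
d^4_{-3,-1}(2.1121) = +0.085621 -0.446066 = -0.360445
|D^4_{-3,-1}|² = |d^4_{-3,-1}(β)|² = (-0.360445)² = 0.129920 (the z-rotation phases have unit modulus)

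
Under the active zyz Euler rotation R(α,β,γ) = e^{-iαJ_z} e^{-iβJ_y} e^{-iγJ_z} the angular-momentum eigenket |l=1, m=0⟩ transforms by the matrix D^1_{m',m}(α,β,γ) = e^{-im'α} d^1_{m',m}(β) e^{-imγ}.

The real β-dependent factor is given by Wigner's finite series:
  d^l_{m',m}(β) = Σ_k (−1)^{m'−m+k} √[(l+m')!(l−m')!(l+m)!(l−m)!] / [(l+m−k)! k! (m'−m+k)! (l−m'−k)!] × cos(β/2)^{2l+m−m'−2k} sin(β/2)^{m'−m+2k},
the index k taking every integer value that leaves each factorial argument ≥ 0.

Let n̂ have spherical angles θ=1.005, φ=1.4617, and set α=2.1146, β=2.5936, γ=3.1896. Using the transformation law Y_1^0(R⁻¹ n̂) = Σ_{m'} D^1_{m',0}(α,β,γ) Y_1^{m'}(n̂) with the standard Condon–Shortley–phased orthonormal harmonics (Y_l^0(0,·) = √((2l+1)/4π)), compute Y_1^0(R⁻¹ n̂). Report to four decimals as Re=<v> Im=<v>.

Need the full column D^1_{m',0} for m'=−1..1 at α=2.1146, β=2.5936, γ=3.1896.
cos(β/2)=0.270581, sin(β/2)=0.962697
d^1_{-1,0}: single k=1 term ⇒ +0.368385;  D = -0.190600+0.315244i
d^1_{0,0}: k∈[0..1] ⇒ +0.073214 -0.926786 = -0.853572;  D = -0.853572+0.000000i
d^1_{1,0}: single k=0 term ⇒ -0.368385;  D = +0.190600+0.315244i
Y_1^{m'}(θ=1.005,φ=1.4617) and Σ D·Y over m':
  (-0.1906+0.3152i)·(+0.0318-0.2899i)  (-0.8536+0.0000i)·(+0.2619+0.0000i)  (+0.1906+0.3152i)·(-0.0318-0.2899i)
Y_1^0(R⁻¹ n̂) = -0.052894+0.000000i

Re=-0.0529 Im=0.0000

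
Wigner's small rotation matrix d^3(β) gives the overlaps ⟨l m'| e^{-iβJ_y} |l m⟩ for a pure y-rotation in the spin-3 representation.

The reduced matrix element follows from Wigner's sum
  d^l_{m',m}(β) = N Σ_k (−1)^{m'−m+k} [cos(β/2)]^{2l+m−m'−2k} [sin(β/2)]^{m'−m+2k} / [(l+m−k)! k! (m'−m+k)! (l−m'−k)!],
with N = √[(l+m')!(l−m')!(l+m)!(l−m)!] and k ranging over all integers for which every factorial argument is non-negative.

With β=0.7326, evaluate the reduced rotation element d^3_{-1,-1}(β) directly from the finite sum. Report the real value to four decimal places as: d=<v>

d^3_{-1,-1}(β=0.7326) via Wigner's sum:
With c≡cos(β/2)=0.933659 and s≡sin(β/2)=0.358163, N=[2·24·2·24]^{1/2}=48.000000
Admissible k: 0..2 (factorial args all ≥0)
  k=0: (−1)^0·48.0000/(48)·0.9337^6·0.3582^0 = +0.662414
  k=1: (−1)^1·48.0000/(6)·0.9337^4·0.3582^2 = -0.779840
  k=2: (−1)^2·48.0000/(8)·0.9337^2·0.3582^4 = +0.086070
d^3_{-1,-1}(0.7326) = +0.662414 -0.779840 +0.086070 = -0.031355

d=-0.0314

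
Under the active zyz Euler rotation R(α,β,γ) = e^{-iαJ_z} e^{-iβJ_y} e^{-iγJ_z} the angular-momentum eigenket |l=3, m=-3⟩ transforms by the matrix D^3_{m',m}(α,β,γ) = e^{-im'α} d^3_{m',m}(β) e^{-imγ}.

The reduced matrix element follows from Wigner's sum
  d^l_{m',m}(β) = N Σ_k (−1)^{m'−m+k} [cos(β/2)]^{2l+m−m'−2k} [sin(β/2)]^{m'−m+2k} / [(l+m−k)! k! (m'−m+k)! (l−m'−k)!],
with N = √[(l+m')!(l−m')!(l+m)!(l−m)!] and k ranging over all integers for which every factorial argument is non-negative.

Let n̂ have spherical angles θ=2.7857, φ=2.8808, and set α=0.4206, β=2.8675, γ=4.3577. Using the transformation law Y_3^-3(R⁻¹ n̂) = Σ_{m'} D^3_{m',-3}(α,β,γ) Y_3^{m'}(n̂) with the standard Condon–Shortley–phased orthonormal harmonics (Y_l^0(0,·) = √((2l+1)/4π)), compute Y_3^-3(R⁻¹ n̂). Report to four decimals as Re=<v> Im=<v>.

Need the full column D^3_{m',-3} for m'=−3..3 at α=0.4206, β=2.8675, γ=4.3577.
cos(β/2)=0.136618, sin(β/2)=0.990624
d^3_{-3,-3}: single k=0 term ⇒ +0.000007;  D = -0.000001+0.000006i
d^3_{-2,-3}: single k=0 term ⇒ -0.000115;  D = -0.000026-0.000113i
d^3_{-1,-3}: single k=0 term ⇒ +0.001324;  D = +0.000794+0.001059i
d^3_{0,-3}: single k=0 term ⇒ -0.011086;  D = -0.009693-0.005380i
d^3_{1,-3}: single k=0 term ⇒ +0.069614;  D = +0.069356+0.005988i
d^3_{2,-3}: single k=0 term ⇒ -0.319247;  D = -0.301556+0.104799i
d^3_{3,-3}: single k=0 term ⇒ +0.945045;  D = +0.688204-0.647677i
Y_3^{m'}(θ=2.7857,φ=2.8808) and Σ D·Y over m':
  (-0.0000+0.0000i)·(-0.0125-0.0124i)  (-0.0000-0.0001i)·(-0.1008-0.0579i)  (+0.0008+0.0011i)·(-0.3691-0.0985i)  (-0.0097-0.0054i)·(-0.4873+0.0000i)  (+0.0694+0.0060i)·(+0.3691-0.0985i)  (-0.3016+0.1048i)·(-0.1008+0.0579i)  (+0.6882-0.6477i)·(+0.0125-0.0124i)
Y_3^-3(R⁻¹ n̂) = +0.055612-0.047167i

Re=0.0556 Im=-0.0472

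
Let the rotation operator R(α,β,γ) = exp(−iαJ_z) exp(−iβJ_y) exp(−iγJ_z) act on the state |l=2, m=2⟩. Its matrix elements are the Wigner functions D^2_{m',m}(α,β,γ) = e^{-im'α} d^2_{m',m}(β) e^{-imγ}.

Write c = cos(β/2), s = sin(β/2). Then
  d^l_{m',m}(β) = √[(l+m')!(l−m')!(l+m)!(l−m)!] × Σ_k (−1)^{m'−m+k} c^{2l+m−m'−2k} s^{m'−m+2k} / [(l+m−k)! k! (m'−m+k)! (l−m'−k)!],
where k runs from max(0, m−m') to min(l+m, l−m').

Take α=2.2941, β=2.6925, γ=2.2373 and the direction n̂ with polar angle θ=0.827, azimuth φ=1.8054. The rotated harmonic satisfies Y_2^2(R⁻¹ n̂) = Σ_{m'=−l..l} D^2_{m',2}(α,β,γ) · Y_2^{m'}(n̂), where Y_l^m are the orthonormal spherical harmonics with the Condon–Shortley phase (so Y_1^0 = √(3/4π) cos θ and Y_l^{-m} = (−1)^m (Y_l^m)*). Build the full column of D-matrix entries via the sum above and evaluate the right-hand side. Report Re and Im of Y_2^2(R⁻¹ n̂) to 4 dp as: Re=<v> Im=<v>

Need the full column D^2_{m',2} for m'=−2..2 at α=2.2941, β=2.6925, γ=2.2373.
cos(β/2)=0.222664, sin(β/2)=0.974895
d^2_{-2,2}: single k=4 term ⇒ +0.903300;  D = +0.897477+0.102394i
d^2_{-1,2}: single k=3 term ⇒ +0.412624;  D = -0.236278-0.338276i
d^2_{0,2}: single k=2 term ⇒ +0.115423;  D = -0.027188+0.112175i
d^2_{1,2}: single k=1 term ⇒ +0.021525;  D = +0.019037-0.010045i
d^2_{2,2}: single k=0 term ⇒ +0.002458;  D = -0.002299-0.000870i
Y_2^{m'}(θ=0.827,φ=1.8054) and Σ D·Y over m':
  (+0.8975+0.1024i)·(-0.1866+0.0946i)  (-0.2363-0.3383i)·(-0.0895-0.3744i)  (-0.0272+0.1122i)·(+0.1184+0.0000i)  (+0.0190-0.0100i)·(+0.0895-0.3744i)  (-0.0023-0.0009i)·(-0.1866-0.0946i)
Y_2^2(R⁻¹ n̂) = -0.287572+0.190151i

Re=-0.2876 Im=0.1902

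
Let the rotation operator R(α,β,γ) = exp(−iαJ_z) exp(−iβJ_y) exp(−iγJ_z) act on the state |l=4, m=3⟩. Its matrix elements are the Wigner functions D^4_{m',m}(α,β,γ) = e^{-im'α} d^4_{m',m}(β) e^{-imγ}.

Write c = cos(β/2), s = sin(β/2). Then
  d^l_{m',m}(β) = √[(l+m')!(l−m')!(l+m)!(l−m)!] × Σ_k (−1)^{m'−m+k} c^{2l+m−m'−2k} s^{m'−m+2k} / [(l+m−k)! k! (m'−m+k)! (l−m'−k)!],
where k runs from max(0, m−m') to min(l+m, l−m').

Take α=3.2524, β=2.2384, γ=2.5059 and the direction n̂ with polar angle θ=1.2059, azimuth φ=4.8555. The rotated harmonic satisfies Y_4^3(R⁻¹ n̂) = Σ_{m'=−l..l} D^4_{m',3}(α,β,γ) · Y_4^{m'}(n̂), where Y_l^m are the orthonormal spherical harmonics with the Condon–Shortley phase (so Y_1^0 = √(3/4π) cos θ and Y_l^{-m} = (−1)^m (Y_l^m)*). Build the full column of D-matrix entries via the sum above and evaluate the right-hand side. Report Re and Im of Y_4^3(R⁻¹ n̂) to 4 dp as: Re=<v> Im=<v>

Need the full column D^4_{m',3} for m'=−4..4 at α=3.2524, β=2.2384, γ=2.5059.
cos(β/2)=0.436402, sin(β/2)=0.899752
d^4_{-4,3}: single k=7 term ⇒ +0.589238;  D = +0.414194-0.419100i
d^4_{-3,3}: k∈[6..7] ⇒ +0.707307 -0.429518 = +0.277789;  D = -0.172221+0.217961i
d^4_{-2,3}: k∈[5..6] ⇒ +0.550123 -0.779488 = -0.229365;  D = -0.121427+0.194587i
d^4_{-1,3}: k∈[4..5] ⇒ +0.314455 -0.802011 = -0.487556;  D = +0.210791-0.439634i
d^4_{0,3}: k∈[3..4] ⇒ +0.136417 -0.579881 = -0.443464;  D = -0.146334+0.418625i
d^4_{1,3}: k∈[2..3] ⇒ +0.044385 -0.314455 = -0.270069;  D = +0.060379-0.263233i
d^4_{2,3}: k∈[1..2] ⇒ +0.010148 -0.129416 = -0.119268;  D = -0.013646+0.118485i
d^4_{3,3}: k∈[0..1] ⇒ +0.001316 -0.039144 = -0.037829;  D = +0.000146-0.037828i
d^4_{4,3}: single k=0 term ⇒ -0.007671;  D = +0.000819+0.007628i
Y_4^{m'}(θ=1.2059,φ=4.8555) and Σ D·Y over m':
  (+0.4142-0.4191i)·(+0.2833-0.1825i)  (-0.1722+0.2180i)·(-0.1516-0.3311i)  (-0.1214+0.1946i)·(+0.0304-0.0090i)  (+0.2108-0.4396i)·(-0.0474-0.3291i)  (-0.1463+0.4186i)·(-0.0267+0.0000i)  (+0.0604-0.2632i)·(+0.0474-0.3291i)  (-0.0136+0.1185i)·(+0.0304+0.0090i)  (+0.0001-0.0378i)·(+0.1516-0.3311i)  (+0.0008+0.0076i)·(+0.2833+0.1825i)
Y_4^3(R⁻¹ n̂) = -0.112563-0.255416i

Re=-0.1126 Im=-0.2554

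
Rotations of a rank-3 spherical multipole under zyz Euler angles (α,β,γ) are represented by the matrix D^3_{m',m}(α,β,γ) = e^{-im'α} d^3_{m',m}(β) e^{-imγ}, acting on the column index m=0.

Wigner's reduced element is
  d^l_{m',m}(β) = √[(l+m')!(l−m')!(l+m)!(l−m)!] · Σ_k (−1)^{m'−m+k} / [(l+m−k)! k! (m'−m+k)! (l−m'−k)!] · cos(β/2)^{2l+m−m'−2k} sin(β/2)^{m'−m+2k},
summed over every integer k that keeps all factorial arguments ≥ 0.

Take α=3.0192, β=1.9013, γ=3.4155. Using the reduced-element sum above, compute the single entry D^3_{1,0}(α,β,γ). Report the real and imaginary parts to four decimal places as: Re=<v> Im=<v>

Re=-0.1925 Im=-0.0237

D^3_{1,0}(3.0192,1.9013,3.4155) = e^{-i·1·3.0192}·d^3_{1,0}(1.9013)·e^{-i·0·3.4155}. Compute d first:
c=cos(1.9013/2)=0.581154, s=sin(1.9013/2)=0.813793; N=√[24·2·6·6]=41.569219
The bounds max(0,m−m')=0 and min(l+m,l−m')=2 give 3 terms
  k=0: (−1)^1·41.5692/(12)·0.5812^5·0.8138^1 = -0.186880
  k=1: (−1)^2·41.5692/(4)·0.5812^3·0.8138^3 = +1.099331
  k=2: (−1)^3·41.5692/(12)·0.5812^1·0.8138^5 = -0.718543
d^3_{1,0}(1.9013) = -0.186880 +1.099331 -0.718543 = +0.193909
Attach z-rotation phases: D = e^{-i(1)(3.0192)}·(+0.193909)·e^{-i(0)(3.4155)} = -0.192458-0.023674i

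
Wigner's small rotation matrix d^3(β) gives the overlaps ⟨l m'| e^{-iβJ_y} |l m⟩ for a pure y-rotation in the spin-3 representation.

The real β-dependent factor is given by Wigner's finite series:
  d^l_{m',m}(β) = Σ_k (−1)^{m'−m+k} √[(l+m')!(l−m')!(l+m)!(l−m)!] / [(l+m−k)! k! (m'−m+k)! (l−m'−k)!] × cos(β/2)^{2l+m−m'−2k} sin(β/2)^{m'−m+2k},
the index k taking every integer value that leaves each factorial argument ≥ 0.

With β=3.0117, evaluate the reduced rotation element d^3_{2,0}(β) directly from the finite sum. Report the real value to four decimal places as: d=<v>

d^3_{2,0}(β=3.0117) via Wigner's sum:
Half-angle: c=0.064901, s=0.997892. N=√(120·1·6·6)=65.726707
Admissible k: 0..1 (factorial args all ≥0)
  k=0: (−1)^2·65.7267/(12)·0.0649^4·0.9979^2 = +0.000097
  k=1: (−1)^3·65.7267/(12)·0.0649^2·0.9979^4 = -0.022877
d^3_{2,0}(3.0117) = +0.000097 -0.022877 = -0.022780

d=-0.0228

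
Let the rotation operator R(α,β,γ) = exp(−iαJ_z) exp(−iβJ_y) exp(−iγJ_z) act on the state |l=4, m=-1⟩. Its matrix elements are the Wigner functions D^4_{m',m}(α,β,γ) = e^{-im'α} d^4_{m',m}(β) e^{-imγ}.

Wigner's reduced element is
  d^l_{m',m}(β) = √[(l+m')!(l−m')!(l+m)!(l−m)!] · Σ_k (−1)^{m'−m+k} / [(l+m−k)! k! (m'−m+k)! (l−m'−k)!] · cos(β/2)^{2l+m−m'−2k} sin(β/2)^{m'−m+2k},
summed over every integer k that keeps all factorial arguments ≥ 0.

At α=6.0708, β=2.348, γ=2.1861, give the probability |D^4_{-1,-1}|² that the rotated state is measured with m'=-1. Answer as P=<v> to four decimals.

P=0.2276

D^4_{-1,-1}(6.0708,2.348,2.1861) = e^{-i·-1·6.0708}·d^4_{-1,-1}(2.348)·e^{-i·-1·2.1861}. Compute d first:
With c≡cos(β/2)=0.386466 and s≡sin(β/2)=0.922304, N=[6·120·6·120]^{1/2}=720.000000
Admissible k: 0..3 (factorial args all ≥0)
  k=0: (−1)^0·720.0000/(720)·0.3865^8·0.9223^0 = +0.000498
  k=1: (−1)^1·720.0000/(48)·0.3865^6·0.9223^2 = -0.042511
  k=2: (−1)^2·720.0000/(24)·0.3865^4·0.9223^4 = +0.484240
  k=3: (−1)^3·720.0000/(72)·0.3865^2·0.9223^6 = -0.919318
d^4_{-1,-1}(2.348) = +0.000498 -0.042511 +0.484240 -0.919318 = -0.477092
|D^4_{-1,-1}|² = |d^4_{-1,-1}(β)|² = (-0.477092)² = 0.227616 (the z-rotation phases have unit modulus)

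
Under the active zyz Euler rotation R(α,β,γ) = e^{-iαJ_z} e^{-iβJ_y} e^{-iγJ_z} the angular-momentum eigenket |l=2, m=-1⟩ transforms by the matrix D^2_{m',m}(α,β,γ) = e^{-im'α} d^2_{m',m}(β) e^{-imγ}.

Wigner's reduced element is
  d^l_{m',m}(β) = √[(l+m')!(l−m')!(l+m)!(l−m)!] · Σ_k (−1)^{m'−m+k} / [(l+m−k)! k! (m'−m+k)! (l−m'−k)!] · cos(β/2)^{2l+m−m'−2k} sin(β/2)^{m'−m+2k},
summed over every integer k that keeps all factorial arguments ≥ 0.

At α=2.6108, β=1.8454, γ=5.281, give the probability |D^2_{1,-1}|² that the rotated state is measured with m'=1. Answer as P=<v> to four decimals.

D^2_{1,-1}(2.6108,1.8454,5.281) = e^{-i·1·2.6108}·d^2_{1,-1}(1.8454)·e^{-i·-1·5.281}. Compute d first:
Half-angle: c=0.603670, s=0.797234. N=√(6·1·1·6)=6.000000
Admissible k: 0..1 (factorial args all ≥0)
  k=0: (−1)^2·6.0000/(2)·0.6037^2·0.7972^2 = +0.694852
  k=1: (−1)^3·6.0000/(6)·0.6037^0·0.7972^4 = -0.403965
d^2_{1,-1}(1.8454) = +0.694852 -0.403965 = +0.290887
|D^2_{1,-1}|² = |d^2_{1,-1}(β)|² = (+0.290887)² = 0.084615 (the z-rotation phases have unit modulus)

P=0.0846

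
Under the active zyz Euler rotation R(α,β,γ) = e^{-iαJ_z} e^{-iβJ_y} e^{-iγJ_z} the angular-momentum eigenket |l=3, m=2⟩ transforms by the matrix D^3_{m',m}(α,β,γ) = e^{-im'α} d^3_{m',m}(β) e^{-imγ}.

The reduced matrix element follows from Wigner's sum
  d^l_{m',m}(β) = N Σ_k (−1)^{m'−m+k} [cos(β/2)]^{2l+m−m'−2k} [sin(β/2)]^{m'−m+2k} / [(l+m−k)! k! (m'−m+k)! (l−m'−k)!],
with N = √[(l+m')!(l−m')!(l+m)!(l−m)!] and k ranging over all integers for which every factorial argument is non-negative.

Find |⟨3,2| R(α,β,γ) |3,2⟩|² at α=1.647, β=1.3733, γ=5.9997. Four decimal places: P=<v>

P=0.2549

D^3_{2,2}(1.647,1.3733,5.9997) = e^{-i·2·1.647}·d^3_{2,2}(1.3733)·e^{-i·2·5.9997}. Compute d first:
With c≡cos(β/2)=0.773374 and s≡sin(β/2)=0.633950, N=[120·1·120·1]^{1/2}=120.000000
k: max(0,(2)−(2))=0 … min(3+(2),3−(2))=1
  k=0: (−1)^0·120.0000/(120)·0.7734^6·0.6339^0 = +0.213963
  k=1: (−1)^1·120.0000/(24)·0.7734^4·0.6339^2 = -0.718850
d^3_{2,2}(1.3733) = +0.213963 -0.718850 = -0.504888
|D^3_{2,2}|² = |d^3_{2,2}(β)|² = (-0.504888)² = 0.254912 (the z-rotation phases have unit modulus)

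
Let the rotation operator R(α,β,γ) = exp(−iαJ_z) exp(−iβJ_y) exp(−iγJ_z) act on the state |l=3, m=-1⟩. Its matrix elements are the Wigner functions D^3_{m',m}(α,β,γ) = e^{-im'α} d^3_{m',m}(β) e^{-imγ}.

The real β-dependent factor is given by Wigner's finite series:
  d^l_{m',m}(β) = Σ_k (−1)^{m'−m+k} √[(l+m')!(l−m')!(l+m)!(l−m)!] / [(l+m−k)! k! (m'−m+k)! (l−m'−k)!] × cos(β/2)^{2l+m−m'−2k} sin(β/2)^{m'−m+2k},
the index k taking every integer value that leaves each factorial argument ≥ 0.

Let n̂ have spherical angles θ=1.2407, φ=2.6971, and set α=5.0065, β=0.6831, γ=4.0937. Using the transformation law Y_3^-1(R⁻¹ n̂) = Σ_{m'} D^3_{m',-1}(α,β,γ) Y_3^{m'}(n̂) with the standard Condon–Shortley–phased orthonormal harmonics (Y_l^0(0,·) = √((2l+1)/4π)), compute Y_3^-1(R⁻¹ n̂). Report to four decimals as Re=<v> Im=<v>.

Need the full column D^3_{m',-1} for m'=−3..3 at α=5.0065, β=0.6831, γ=4.0937.
cos(β/2)=0.942237, sin(β/2)=0.334948
d^3_{-3,-1}: single k=2 term ⇒ +0.342484;  D = +0.330650+0.089251i
d^3_{-2,-1}: k∈[1..2] ⇒ +0.786642 -0.198812 = +0.587831;  D = +0.017907+0.587558i
d^3_{-1,-1}: k∈[0..2] ⇒ +0.699777 -0.707432 +0.067047 = +0.059393;  D = -0.056292+0.018941i
d^3_{0,-1}: k∈[0..2] ⇒ -0.861723 +0.326681 -0.013761 = -0.548803;  D = +0.318288+0.447077i
d^3_{1,-1}: k∈[0..2] ⇒ +0.530574 -0.089396 +0.001412 = +0.442590;  D = +0.270658-0.350185i
d^3_{2,-1}: k∈[0..1] ⇒ -0.198812 +0.012562 = -0.186250;  D = -0.174055-0.066288i
d^3_{3,-1}: single k=0 term ⇒ +0.043279;  D = -0.003017+0.043173i
Y_3^{m'}(θ=1.2407,φ=2.6971) and Σ D·Y over m':
  (+0.3307+0.0893i)·(-0.0830-0.3433i)  (+0.0179+0.5876i)·(+0.1868+0.2302i)  (-0.0563+0.0189i)·(+0.1310+0.0624i)  (+0.3183+0.4471i)·(-0.2993+0.0000i)  (+0.2707-0.3502i)·(-0.1310+0.0624i)  (-0.1741-0.0663i)·(+0.1868-0.2302i)  (-0.0030+0.0432i)·(+0.0830-0.3433i)
Y_3^-1(R⁻¹ n̂) = -0.279360-0.046824i

Re=-0.2794 Im=-0.0468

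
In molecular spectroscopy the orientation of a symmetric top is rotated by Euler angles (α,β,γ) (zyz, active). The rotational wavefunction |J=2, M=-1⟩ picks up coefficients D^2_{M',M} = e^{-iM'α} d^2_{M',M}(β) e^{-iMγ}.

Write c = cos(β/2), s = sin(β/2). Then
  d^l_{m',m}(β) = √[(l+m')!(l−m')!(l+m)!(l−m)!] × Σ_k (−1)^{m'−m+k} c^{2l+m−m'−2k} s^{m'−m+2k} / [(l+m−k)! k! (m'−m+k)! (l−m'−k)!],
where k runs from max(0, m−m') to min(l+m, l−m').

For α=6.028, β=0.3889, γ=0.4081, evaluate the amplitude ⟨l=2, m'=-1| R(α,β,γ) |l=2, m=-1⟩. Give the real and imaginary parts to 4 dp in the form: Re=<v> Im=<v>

D^2_{-1,-1}(6.028,0.3889,0.4081) = e^{-i·-1·6.028}·d^2_{-1,-1}(0.3889)·e^{-i·-1·0.4081}. Compute d first:
Half-angle: c=0.981154, s=0.193227. N=√(1·6·1·6)=6.000000
k∈{0,1} keeps every argument non-negative
  k=0: (−1)^0·6.0000/(6)·0.9812^4·0.1932^0 = +0.926721
  k=1: (−1)^1·6.0000/(2)·0.9812^2·0.1932^2 = -0.107828
d^2_{-1,-1}(0.3889) = +0.926721 -0.107828 = +0.818893
Phases: e^{-i·(-1)·6.028}=+0.967617-0.252425i, e^{-i·(-1)·0.4081}=+0.917877+0.396866i ⇒ D=+0.809337+0.124733i

Re=0.8093 Im=0.1247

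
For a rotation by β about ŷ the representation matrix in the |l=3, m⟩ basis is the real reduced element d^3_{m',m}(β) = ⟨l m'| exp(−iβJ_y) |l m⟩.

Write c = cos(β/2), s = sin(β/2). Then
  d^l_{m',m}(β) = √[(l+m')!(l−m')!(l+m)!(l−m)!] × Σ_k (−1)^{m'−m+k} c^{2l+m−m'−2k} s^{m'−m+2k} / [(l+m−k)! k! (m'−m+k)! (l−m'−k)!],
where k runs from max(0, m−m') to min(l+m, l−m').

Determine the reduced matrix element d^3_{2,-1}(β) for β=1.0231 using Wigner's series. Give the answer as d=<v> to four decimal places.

d^3_{2,-1}(β=1.0231) via Wigner's sum:
c=cos(1.0231/2)=0.871987, s=sin(1.0231/2)=0.489529; N=√[120·1·2·24]=75.894664
k∈{0,1} keeps every argument non-negative
  k=0: (−1)^3·75.8947/(12)·0.8720^3·0.4895^3 = -0.491922
  k=1: (−1)^4·75.8947/(24)·0.8720^1·0.4895^5 = +0.077518
d^3_{2,-1}(1.0231) = -0.491922 +0.077518 = -0.414404

d=-0.4144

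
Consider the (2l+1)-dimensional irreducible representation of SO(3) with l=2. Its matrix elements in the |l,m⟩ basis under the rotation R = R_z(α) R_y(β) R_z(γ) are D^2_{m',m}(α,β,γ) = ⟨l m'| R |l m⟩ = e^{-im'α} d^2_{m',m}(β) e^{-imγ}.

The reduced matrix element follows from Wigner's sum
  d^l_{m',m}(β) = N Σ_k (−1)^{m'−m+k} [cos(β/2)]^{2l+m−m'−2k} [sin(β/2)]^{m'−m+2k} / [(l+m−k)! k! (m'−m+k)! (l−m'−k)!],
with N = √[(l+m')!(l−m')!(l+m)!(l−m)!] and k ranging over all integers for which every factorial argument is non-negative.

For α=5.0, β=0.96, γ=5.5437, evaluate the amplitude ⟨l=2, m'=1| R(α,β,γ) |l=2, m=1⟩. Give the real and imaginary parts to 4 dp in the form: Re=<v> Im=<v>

Split into d^2_{1,1}(β=0.96) × two z-phases.
With c≡cos(β/2)=0.886995 and s≡sin(β/2)=0.461779, N=[6·1·6·1]^{1/2}=6.000000
The bounds max(0,m−m')=0 and min(l+m,l−m')=1 give 2 terms
  k=0: (−1)^0·6.0000/(6)·0.8870^4·0.4618^0 = +0.618991
  k=1: (−1)^1·6.0000/(2)·0.8870^2·0.4618^2 = -0.503306
d^2_{1,1}(0.96) = +0.618991 -0.503306 = +0.115685
D = (+0.283662+0.958924i)·(+0.115685)·(+0.738816+0.673908i) = -0.050514+0.104074i

Re=-0.0505 Im=0.1041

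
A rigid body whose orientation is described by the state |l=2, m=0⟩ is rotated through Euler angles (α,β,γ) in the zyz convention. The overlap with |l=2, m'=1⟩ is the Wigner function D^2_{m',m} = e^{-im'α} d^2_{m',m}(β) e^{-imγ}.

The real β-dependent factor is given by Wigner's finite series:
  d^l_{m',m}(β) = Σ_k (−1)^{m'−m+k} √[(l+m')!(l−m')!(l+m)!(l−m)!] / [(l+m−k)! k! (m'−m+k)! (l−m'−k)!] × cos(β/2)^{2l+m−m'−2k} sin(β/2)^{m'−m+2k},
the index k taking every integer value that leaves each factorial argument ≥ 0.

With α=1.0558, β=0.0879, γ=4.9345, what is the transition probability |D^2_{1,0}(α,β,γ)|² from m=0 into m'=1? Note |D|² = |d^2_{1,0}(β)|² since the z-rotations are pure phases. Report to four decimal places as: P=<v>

P=0.0115

First d^2_{1,0}(β=0.0879), then the phase factors e^{-i(1)α} and e^{-i(0)γ}:
c=cos(0.0879/2)=0.999034, s=sin(0.0879/2)=0.043936; N=√[6·1·2·2]=4.898979
The bounds max(0,m−m')=0 and min(l+m,l−m')=1 give 2 terms
  k=0: (−1)^1·4.8990/(2)·0.9990^3·0.0439^1 = -0.107309
  k=1: (−1)^2·4.8990/(2)·0.9990^1·0.0439^3 = +0.000208
d^2_{1,0}(0.0879) = -0.107309 +0.000208 = -0.107101
|D^2_{1,0}|² = |d^2_{1,0}(β)|² = (-0.107101)² = 0.011471 (the z-rotation phases have unit modulus)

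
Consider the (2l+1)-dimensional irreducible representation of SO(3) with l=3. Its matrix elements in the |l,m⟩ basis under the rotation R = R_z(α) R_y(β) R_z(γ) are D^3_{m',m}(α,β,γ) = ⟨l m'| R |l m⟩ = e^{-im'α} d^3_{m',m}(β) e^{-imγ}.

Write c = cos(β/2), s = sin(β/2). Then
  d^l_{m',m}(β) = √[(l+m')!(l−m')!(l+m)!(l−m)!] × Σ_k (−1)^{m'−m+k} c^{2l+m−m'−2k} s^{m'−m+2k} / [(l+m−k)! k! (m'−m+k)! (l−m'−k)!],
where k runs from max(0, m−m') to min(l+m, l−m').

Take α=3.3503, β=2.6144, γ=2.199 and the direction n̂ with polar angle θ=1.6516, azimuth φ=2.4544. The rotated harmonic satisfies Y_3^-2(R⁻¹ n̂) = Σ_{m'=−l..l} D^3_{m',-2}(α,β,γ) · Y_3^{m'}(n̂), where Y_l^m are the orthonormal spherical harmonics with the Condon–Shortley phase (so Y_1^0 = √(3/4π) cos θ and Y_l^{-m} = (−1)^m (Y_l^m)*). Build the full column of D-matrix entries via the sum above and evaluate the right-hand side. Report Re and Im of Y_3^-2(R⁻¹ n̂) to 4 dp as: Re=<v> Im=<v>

Re=-0.2450 Im=0.2271

Need the full column D^3_{m',-2} for m'=−3..3 at α=3.3503, β=2.6144, γ=2.199.
cos(β/2)=0.260554, sin(β/2)=0.965459
d^3_{-3,-2}: single k=1 term ⇒ +0.002840;  D = -0.000871+0.002703i
d^3_{-2,-2}: k∈[0..1] ⇒ +0.000313 -0.021480 = -0.021167;  D = -0.002177+0.021055i
d^3_{-1,-2}: k∈[0..1] ⇒ -0.003666 +0.100676 = +0.097010;  D = +0.010233+0.096469i
d^3_{0,-2}: k∈[0..1] ⇒ +0.023530 -0.323067 = -0.299537;  D = +0.092628+0.284856i
d^3_{1,-2}: k∈[0..1] ⇒ -0.100676 +0.691143 = +0.590467;  D = +0.294976+0.511508i
d^3_{2,-2}: k∈[0..1] ⇒ +0.294919 -0.809848 = -0.514929;  D = +0.344082+0.383092i
d^3_{3,-2}: single k=0 term ⇒ -0.535357;  D = -0.432493-0.315526i
Y_3^{m'}(θ=1.6516,φ=2.4544) and Σ D·Y over m':
  (-0.0009+0.0027i)·(+0.1947-0.3644i)  (-0.0022+0.0211i)·(-0.0160-0.0804i)  (+0.0102+0.0965i)·(+0.2409+0.1977i)  (+0.0926+0.2849i)·(+0.0894+0.0000i)  (+0.2950+0.5115i)·(-0.2409+0.1977i)  (+0.3441+0.3831i)·(-0.0160+0.0804i)  (-0.4325-0.3155i)·(-0.1947-0.3644i)
Y_3^-2(R⁻¹ n̂) = -0.245015+0.227062i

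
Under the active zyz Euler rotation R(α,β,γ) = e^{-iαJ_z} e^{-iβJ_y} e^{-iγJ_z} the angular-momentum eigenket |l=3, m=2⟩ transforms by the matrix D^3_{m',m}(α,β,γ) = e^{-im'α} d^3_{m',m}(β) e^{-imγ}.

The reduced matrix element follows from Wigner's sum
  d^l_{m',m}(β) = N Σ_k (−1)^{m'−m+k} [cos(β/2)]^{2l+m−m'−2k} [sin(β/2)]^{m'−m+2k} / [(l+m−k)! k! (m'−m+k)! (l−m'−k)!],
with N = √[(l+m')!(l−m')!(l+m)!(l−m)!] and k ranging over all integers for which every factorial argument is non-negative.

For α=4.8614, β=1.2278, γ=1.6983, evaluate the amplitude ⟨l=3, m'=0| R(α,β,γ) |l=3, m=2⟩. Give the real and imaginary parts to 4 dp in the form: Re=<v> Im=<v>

First d^3_{0,2}(β=1.2278), then the phase factors e^{-i(0)α} and e^{-i(2)γ}:
Half-angle: c=0.817408, s=0.576060. N=√(6·6·120·1)=65.726707
The bounds max(0,m−m')=2 and min(l+m,l−m')=3 give 2 terms
  k=2: (−1)^0·65.7267/(12)·0.8174^4·0.5761^2 = +0.811429
  k=3: (−1)^1·65.7267/(12)·0.8174^2·0.5761^4 = -0.403003
d^3_{0,2}(1.2278) = +0.811429 -0.403003 = +0.408426
Phases: e^{-i·(0)·4.8614}=+1.000000+0.000000i, e^{-i·(2)·1.6983}=-0.967661+0.252253i ⇒ D=-0.395218+0.103026i

Re=-0.3952 Im=0.1030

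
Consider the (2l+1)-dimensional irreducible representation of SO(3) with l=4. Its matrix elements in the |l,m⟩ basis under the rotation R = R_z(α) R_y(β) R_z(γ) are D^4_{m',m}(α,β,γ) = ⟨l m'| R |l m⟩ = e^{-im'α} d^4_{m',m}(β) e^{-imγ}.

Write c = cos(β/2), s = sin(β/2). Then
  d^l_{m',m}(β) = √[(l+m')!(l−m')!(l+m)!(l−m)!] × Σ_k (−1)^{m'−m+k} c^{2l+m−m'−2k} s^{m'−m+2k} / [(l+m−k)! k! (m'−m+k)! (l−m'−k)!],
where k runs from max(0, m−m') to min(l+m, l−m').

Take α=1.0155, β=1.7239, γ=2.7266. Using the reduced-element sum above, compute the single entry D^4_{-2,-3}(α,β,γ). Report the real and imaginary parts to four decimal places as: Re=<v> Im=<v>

Re=-0.3062 Im=-0.3066

First d^4_{-2,-3}(β=1.7239), then the phase factors e^{-i(-2)α} and e^{-i(-3)γ}:
Half-angle: c=0.650958, s=0.759113. N=√(2·720·1·5040)=2693.993318
k: max(0,(-3)−(-2))=0 … min(4+(-3),4−(-2))=1
  k=0: (−1)^1·2693.9933/(720)·0.6510^7·0.7591^1 = -0.140684
  k=1: (−1)^2·2693.9933/(240)·0.6510^5·0.7591^3 = +0.573947
d^4_{-2,-3}(1.7239) = -0.140684 +0.573947 = +0.433263
D = (-0.444131+0.895962i)·(+0.433263)·(-0.320084+0.947389i) = -0.306172-0.306554i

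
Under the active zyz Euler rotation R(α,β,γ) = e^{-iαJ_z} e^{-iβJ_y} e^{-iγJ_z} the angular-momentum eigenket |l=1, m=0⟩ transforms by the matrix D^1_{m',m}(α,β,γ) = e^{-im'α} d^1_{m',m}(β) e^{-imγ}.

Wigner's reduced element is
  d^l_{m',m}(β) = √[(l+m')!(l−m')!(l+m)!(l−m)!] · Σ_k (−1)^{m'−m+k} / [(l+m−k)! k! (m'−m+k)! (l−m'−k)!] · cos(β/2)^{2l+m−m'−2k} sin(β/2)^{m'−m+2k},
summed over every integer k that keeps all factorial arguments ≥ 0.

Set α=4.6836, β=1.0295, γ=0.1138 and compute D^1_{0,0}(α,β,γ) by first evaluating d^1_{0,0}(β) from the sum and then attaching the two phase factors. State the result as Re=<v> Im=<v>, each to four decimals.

First d^1_{0,0}(β=1.0295), then the phase factors e^{-i(0)α} and e^{-i(0)γ}:
Half-angle: c=0.870416, s=0.492317. N=√(1·1·1·1)=1.000000
k∈{0,1} keeps every argument non-negative
  k=0: (−1)^0·1.0000/(1)·0.8704^2·0.4923^0 = +0.757624
  k=1: (−1)^1·1.0000/(1)·0.8704^0·0.4923^2 = -0.242376
d^1_{0,0}(1.0295) = +0.757624 -0.242376 = +0.515247
Attach z-rotation phases: D = e^{-i(0)(4.6836)}·(+0.515247)·e^{-i(0)(0.1138)} = +0.515247+0.000000i

Re=0.5152 Im=0.0000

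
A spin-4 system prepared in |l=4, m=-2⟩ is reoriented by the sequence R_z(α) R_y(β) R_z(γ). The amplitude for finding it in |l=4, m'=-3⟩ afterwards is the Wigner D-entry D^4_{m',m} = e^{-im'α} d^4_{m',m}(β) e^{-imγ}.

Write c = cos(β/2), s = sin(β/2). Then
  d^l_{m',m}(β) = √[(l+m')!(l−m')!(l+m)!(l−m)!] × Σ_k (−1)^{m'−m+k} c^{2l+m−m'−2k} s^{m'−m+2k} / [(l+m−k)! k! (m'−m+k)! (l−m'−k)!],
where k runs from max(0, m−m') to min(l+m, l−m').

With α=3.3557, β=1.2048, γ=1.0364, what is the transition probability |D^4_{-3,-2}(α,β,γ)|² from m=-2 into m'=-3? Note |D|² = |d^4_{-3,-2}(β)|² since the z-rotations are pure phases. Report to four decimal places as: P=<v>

P=0.0524

Split into d^4_{-3,-2}(β=1.2048) × two z-phases.
With c≡cos(β/2)=0.823978 and s≡sin(β/2)=0.566622, N=[1·5040·2·720]^{1/2}=2693.993318
k∈{1,2} keeps every argument non-negative
  k=1: (−1)^0·2693.9933/(720)·0.8240^7·0.5666^1 = +0.546722
  k=2: (−1)^1·2693.9933/(240)·0.8240^5·0.5666^3 = -0.775609
d^4_{-3,-2}(1.2048) = +0.546722 -0.775609 = -0.228887
|D^4_{-3,-2}|² = |d^4_{-3,-2}(β)|² = (-0.228887)² = 0.052389 (the z-rotation phases have unit modulus)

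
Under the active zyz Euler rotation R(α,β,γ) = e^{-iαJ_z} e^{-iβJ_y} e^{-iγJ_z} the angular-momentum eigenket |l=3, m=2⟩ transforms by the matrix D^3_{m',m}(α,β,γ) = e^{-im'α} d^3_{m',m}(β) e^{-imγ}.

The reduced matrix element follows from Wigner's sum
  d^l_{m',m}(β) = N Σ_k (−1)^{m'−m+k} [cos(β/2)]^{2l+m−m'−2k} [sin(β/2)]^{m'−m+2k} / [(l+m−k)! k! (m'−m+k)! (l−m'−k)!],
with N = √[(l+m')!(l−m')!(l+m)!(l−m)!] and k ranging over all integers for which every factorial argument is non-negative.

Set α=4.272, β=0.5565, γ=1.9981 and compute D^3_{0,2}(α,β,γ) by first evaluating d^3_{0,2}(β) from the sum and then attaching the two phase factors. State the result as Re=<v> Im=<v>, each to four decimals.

First d^3_{0,2}(β=0.5565), then the phase factors e^{-i(0)α} and e^{-i(2)γ}:
With c≡cos(β/2)=0.961538 and s≡sin(β/2)=0.274673, N=[6·6·120·1]^{1/2}=65.726707
Admissible k: 2..3 (factorial args all ≥0)
  k=2: (−1)^0·65.7267/(12)·0.9615^4·0.2747^2 = +0.353231
  k=3: (−1)^1·65.7267/(12)·0.9615^2·0.2747^4 = -0.028824
d^3_{0,2}(0.5565) = +0.353231 -0.028824 = +0.324407
D = (+1.000000+0.000000i)·(+0.324407)·(-0.656515+0.754313i) = -0.212978+0.244704i

Re=-0.2130 Im=0.2447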